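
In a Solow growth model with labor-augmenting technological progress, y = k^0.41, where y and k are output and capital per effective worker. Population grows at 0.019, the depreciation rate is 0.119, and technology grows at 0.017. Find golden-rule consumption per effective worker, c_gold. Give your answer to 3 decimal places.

n + g + δ = 0.019 + 0.017 + 0.119 = 0.155.
Setting f'(k) = n+g+δ gives 0.41·k^(0.41−1) = 0.155, hence k_gold = (0.41/0.155)^(1/0.59) ≈ 5.2002.
y_gold = 5.2002^0.41 ≈ 1.9659.
c_gold = y_gold − (n+g+δ)·k_gold = 1.9659 − 0.155·5.2002 ≈ 1.1599.

c_gold ≈ 1.160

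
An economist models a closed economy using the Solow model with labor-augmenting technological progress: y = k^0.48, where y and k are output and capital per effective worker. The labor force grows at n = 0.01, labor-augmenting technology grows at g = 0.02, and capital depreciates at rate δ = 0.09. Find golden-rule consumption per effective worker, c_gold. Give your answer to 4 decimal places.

The effective depreciation rate is n + g + δ = 0.01 + 0.02 + 0.09 = 0.12.
Golden rule sets MPK = n+g+δ: 0.48·k^(0.48−1) = 0.12, so k_gold = (0.48/0.12)^(1/0.52) ≈ 14.3816.
y_gold = 14.3816^0.48 ≈ 3.5954.
c_gold = y_gold − (n+g+δ)·k_gold = 3.5954 − 0.12·14.3816 ≈ 1.8696.

c_gold ≈ 1.8696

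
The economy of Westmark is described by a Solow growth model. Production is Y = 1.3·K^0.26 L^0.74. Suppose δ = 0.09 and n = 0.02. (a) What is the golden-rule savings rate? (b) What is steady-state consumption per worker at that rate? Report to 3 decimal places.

Break-even investment rate: n + δ = 0.02 + 0.09 = 0.11.
For Cobb-Douglas, s_gold equals capital's share: s_gold = 0.26.
Maximizing c = f(k) − (n+δ)·k gives f'(k) = n+δ, i.e. 0.26·1.3·k^(0.26−1) = 0.11, so k_gold = (0.26·1.3/0.11)^(1/0.74) ≈ 4.5584.
y_gold = 1.3·4.5584^0.26 ≈ 1.9286; c_gold = (1−0.26)·y_gold ≈ 1.4271.

(a) s_gold = 0.260; (b) c_gold ≈ 1.427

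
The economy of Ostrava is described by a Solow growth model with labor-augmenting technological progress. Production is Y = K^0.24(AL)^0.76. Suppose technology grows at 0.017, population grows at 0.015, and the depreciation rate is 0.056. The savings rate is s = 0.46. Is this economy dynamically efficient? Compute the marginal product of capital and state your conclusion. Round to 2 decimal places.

dynamically inefficient; MPK ≈ 0.05

n + g + δ = 0.015 + 0.017 + 0.056 = 0.088.
Steady-state k*: s·k^0.24 = 0.088·k gives k* = (0.46/0.088)^(1/0.76) ≈ 8.8125.
MPK = 0.24·8.8125^(-0.76) ≈ 0.0459.
MPK < n+g+δ = 0.088, so the economy is dynamically inefficient (over-saving).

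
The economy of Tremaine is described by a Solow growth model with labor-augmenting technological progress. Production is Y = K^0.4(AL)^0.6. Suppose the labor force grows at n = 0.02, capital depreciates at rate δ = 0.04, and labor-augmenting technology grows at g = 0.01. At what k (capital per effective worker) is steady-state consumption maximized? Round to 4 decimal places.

n + g + δ = 0.02 + 0.01 + 0.04 = 0.07.
Setting f'(k) = n+g+δ gives 0.4·k^(0.4−1) = 0.07, hence k_gold = (0.4/0.07)^(1/0.6) ≈ 18.2643.

k_gold ≈ 18.2643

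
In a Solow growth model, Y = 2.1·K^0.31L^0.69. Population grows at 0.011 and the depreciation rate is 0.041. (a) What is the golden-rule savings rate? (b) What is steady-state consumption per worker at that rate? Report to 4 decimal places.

(a) s_gold = 0.3100; (b) c_gold ≈ 4.5101

Capital per worker breaks even when investment replaces (n + δ)·k; here n + δ = 0.052.
For Cobb-Douglas, s_gold equals capital's share: s_gold = 0.31.
Maximizing c = f(k) − (n+δ)·k gives f'(k) = n+δ, i.e. 0.31·2.1·k^(0.31−1) = 0.052, so k_gold = (0.31·2.1/0.052)^(1/0.69) ≈ 38.9666.
y_gold = 2.1·38.9666^0.31 ≈ 6.5363; c_gold = (1−0.31)·y_gold ≈ 4.5101.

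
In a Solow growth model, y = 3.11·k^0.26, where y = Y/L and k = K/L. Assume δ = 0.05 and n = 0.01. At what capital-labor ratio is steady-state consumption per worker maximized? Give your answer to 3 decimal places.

k_gold ≈ 33.610

n + δ = 0.01 + 0.05 = 0.06.
Maximizing c = f(k) − (n+δ)·k gives f'(k) = n+δ, i.e. 0.26·3.11·k^(0.26−1) = 0.06, so k_gold = (0.26·3.11/0.06)^(1/0.74) ≈ 33.6096.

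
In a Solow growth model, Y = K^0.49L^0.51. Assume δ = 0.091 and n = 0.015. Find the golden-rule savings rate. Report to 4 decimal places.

s_gold = 0.4900

n + δ = 0.015 + 0.091 = 0.106.
At the golden rule MPK = n+δ, and in any Cobb-Douglas steady state s = (n+δ)·k/y = MPK·k/y = capital's share 0.49.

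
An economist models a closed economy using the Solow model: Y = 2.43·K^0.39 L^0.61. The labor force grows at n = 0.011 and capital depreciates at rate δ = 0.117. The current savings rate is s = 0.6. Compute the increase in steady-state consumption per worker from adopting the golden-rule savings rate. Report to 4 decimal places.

Δc ≈ 0.7268

The effective depreciation rate is n + δ = 0.011 + 0.117 = 0.128.
Current steady state (s = 0.6): k* = (0.6·2.43/0.128)^(1/0.61) ≈ 53.9567, y* = 2.43·53.9567^0.39 ≈ 11.5108, c* = (1−0.6)·11.5108 ≈ 4.6043.
Golden rule sets MPK = n+δ: 0.39·2.43·k^(0.39−1) = 0.128, so k_gold = (0.39·2.43/0.128)^(1/0.61) ≈ 26.6284.
y_gold = 2.43·26.6284^0.39 ≈ 8.7396, c_gold = y_gold − 0.128·k_gold ≈ 5.3312.
Gain: Δc = 5.3312 − 4.6043 ≈ 0.7268.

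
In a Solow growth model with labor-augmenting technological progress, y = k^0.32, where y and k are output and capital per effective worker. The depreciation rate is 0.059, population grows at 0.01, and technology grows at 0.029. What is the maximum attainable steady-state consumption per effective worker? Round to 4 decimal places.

Break-even investment rate: n + g + δ = 0.01 + 0.029 + 0.059 = 0.098.
Setting f'(k) = n+g+δ gives 0.32·k^(0.32−1) = 0.098, hence k_gold = (0.32/0.098)^(1/0.68) ≈ 5.6986.
y_gold = 5.6986^0.32 ≈ 1.7452.
c_gold = y_gold − (n+g+δ)·k_gold = 1.7452 − 0.098·5.6986 ≈ 1.1867.

c_gold ≈ 1.1867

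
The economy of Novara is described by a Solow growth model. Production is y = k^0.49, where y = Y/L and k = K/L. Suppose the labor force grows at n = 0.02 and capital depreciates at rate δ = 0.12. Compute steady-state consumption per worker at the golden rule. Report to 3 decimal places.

n + δ = 0.02 + 0.12 = 0.14.
Maximizing c = f(k) − (n+δ)·k gives f'(k) = n+δ, i.e. 0.49·k^(0.49−1) = 0.14, so k_gold = (0.49/0.14)^(1/0.51) ≈ 11.6627.
y_gold = 11.6627^0.49 ≈ 3.3322.
c_gold = y_gold − (n+δ)·k_gold = 3.3322 − 0.14·11.6627 ≈ 1.6994.

c_gold ≈ 1.699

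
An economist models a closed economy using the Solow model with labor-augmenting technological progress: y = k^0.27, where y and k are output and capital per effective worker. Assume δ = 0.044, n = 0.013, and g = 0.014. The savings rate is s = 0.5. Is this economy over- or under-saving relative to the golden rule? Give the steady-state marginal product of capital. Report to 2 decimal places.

Break-even investment rate: n + g + δ = 0.013 + 0.014 + 0.044 = 0.071.
Steady-state k*: s·k^0.27 = 0.071·k gives k* = (0.5/0.071)^(1/0.73) ≈ 14.4960.
MPK = 0.27·14.4960^(-0.73) ≈ 0.0383.
MPK < n+g+δ = 0.071, so the economy is dynamically inefficient (over-saving).

over-saving; MPK ≈ 0.04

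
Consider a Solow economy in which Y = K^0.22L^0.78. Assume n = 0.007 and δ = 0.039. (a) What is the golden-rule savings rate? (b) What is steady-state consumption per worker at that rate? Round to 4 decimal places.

(a) s_gold = 0.2200; (b) c_gold ≈ 1.2128

The effective depreciation rate is n + δ = 0.007 + 0.039 = 0.046.
For Cobb-Douglas, s_gold equals capital's share: s_gold = 0.22.
Maximizing c = f(k) − (n+δ)·k gives f'(k) = n+δ, i.e. 0.22·k^(0.22−1) = 0.046, so k_gold = (0.22/0.046)^(1/0.78) ≈ 7.4364.
y_gold = 7.4364^0.22 ≈ 1.5549; c_gold = (1−0.22)·y_gold ≈ 1.2128.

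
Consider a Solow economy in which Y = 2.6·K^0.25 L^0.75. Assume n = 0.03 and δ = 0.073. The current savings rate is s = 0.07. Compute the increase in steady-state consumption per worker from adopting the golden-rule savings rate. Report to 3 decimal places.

Capital per worker breaks even when investment replaces (n + δ)·k; here n + δ = 0.103.
Current steady state (s = 0.07): k* = (0.07·2.6/0.103)^(1/0.75) ≈ 2.1362, y* = 2.6·2.1362^0.25 ≈ 3.1433, c* = (1−0.07)·3.1433 ≈ 2.9233.
Setting f'(k) = n+δ gives 0.25·2.6·k^(0.25−1) = 0.103, hence k_gold = (0.25·2.6/0.103)^(1/0.75) ≈ 11.6619.
y_gold = 2.6·11.6619^0.25 ≈ 4.8047, c_gold = y_gold − 0.103·k_gold ≈ 3.6035.
Gain: Δc = 3.6035 − 2.9233 ≈ 0.6803.

Δc ≈ 0.680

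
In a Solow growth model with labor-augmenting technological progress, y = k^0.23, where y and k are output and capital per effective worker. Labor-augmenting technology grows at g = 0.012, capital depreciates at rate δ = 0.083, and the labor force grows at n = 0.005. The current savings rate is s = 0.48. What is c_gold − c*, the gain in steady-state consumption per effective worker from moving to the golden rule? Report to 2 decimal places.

Δc ≈ 0.16

Capital per effective worker breaks even when investment replaces (n + g + δ)·k; here n + g + δ = 0.1.
Current steady state (s = 0.48): k* = (0.48/0.1)^(1/0.77) ≈ 7.6688, y* = 7.6688^0.23 ≈ 1.5977, c* = (1−0.48)·1.5977 ≈ 0.8308.
Setting f'(k) = n+g+δ gives 0.23·k^(0.23−1) = 0.1, hence k_gold = (0.23/0.1)^(1/0.77) ≈ 2.9497.
y_gold = 2.9497^0.23 ≈ 1.2825, c_gold = y_gold − 0.1·k_gold ≈ 0.9875.
Gain: Δc = 0.9875 − 0.8308 ≈ 0.1567.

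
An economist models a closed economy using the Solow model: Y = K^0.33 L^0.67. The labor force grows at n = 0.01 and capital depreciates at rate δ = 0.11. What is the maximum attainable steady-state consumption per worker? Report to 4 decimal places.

c_gold ≈ 1.1027

Capital per worker breaks even when investment replaces (n + δ)·k; here n + δ = 0.12.
Golden rule sets MPK = n+δ: 0.33·k^(0.33−1) = 0.12, so k_gold = (0.33/0.12)^(1/0.67) ≈ 4.5261.
y_gold = 4.5261^0.33 ≈ 1.6458.
c_gold = y_gold − (n+δ)·k_gold = 1.6458 − 0.12·4.5261 ≈ 1.1027.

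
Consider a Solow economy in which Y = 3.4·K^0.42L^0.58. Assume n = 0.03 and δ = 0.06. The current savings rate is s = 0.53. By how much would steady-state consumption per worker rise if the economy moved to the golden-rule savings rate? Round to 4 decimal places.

Δc ≈ 0.5982

The effective depreciation rate is n + δ = 0.03 + 0.06 = 0.09.
Current steady state (s = 0.53): k* = (0.53·3.4/0.09)^(1/0.58) ≈ 175.3827, y* = 3.4·175.3827^0.42 ≈ 29.7820, c* = (1−0.53)·29.7820 ≈ 13.9975.
Golden rule sets MPK = n+δ: 0.42·3.4·k^(0.42−1) = 0.09, so k_gold = (0.42·3.4/0.09)^(1/0.58) ≈ 117.4365.
y_gold = 3.4·117.4365^0.42 ≈ 25.1650, c_gold = y_gold − 0.09·k_gold ≈ 14.5957.
Gain: Δc = 14.5957 − 13.9975 ≈ 0.5982.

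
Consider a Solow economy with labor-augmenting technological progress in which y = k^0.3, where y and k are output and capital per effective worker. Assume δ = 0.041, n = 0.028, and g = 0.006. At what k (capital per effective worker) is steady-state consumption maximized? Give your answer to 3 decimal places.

Capital per effective worker breaks even when investment replaces (n + g + δ)·k; here n + g + δ = 0.075.
Maximizing c = f(k) − (n+g+δ)·k gives f'(k) = n+g+δ, i.e. 0.3·k^(0.3−1) = 0.075, so k_gold = (0.3/0.075)^(1/0.7) ≈ 7.2458.

k_gold ≈ 7.246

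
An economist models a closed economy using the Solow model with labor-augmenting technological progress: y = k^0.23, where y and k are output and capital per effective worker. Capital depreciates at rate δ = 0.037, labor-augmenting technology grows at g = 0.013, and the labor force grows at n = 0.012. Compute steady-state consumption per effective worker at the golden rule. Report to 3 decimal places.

c_gold ≈ 1.139

Break-even investment rate: n + g + δ = 0.012 + 0.013 + 0.037 = 0.062.
At the golden rule the marginal product of capital equals n+g+δ: 0.23·k^(0.23−1) = 0.062. Solving, k_gold = (0.23/0.062)^(1/0.77) ≈ 5.4878.
y_gold = 5.4878^0.23 ≈ 1.4793.
c_gold = y_gold − (n+g+δ)·k_gold = 1.4793 − 0.062·5.4878 ≈ 1.1391.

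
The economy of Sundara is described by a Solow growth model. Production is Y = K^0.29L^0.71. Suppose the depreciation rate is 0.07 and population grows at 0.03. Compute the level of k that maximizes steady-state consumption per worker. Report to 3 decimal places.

Break-even investment rate: n + δ = 0.03 + 0.07 = 0.1.
Golden rule sets MPK = n+δ: 0.29·k^(0.29−1) = 0.1, so k_gold = (0.29/0.1)^(1/0.71) ≈ 4.4799.

k_gold ≈ 4.480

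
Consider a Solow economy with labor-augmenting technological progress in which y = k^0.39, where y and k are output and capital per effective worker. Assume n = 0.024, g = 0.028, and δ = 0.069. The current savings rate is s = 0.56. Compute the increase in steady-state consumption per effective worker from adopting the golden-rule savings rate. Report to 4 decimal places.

Δc ≈ 0.1173

Break-even investment rate: n + g + δ = 0.024 + 0.028 + 0.069 = 0.121.
Current steady state (s = 0.56): k* = (0.56/0.121)^(1/0.61) ≈ 12.3261, y* = 12.3261^0.39 ≈ 2.6633, c* = (1−0.56)·2.6633 ≈ 1.1719.
Setting f'(k) = n+g+δ gives 0.39·k^(0.39−1) = 0.121, hence k_gold = (0.39/0.121)^(1/0.61) ≈ 6.8115.
y_gold = 6.8115^0.39 ≈ 2.1133, c_gold = y_gold − 0.121·k_gold ≈ 1.2891.
Gain: Δc = 1.2891 − 1.1719 ≈ 0.1173.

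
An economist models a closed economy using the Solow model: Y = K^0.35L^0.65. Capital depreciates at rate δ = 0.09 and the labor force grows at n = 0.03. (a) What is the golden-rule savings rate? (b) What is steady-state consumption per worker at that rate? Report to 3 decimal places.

The effective depreciation rate is n + δ = 0.03 + 0.09 = 0.12.
For Cobb-Douglas, s_gold equals capital's share: s_gold = 0.35.
Maximizing c = f(k) − (n+δ)·k gives f'(k) = n+δ, i.e. 0.35·k^(0.35−1) = 0.12, so k_gold = (0.35/0.12)^(1/0.65) ≈ 5.1905.
y_gold = 5.1905^0.35 ≈ 1.7796; c_gold = (1−0.35)·y_gold ≈ 1.1567.

(a) s_gold = 0.350; (b) c_gold ≈ 1.157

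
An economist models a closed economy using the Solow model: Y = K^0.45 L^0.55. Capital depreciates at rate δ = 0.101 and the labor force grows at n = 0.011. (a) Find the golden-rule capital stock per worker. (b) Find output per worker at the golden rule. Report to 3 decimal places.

Capital per worker breaks even when investment replaces (n + δ)·k; here n + δ = 0.112.
Golden rule sets MPK = n+δ: 0.45·k^(0.45−1) = 0.112, so k_gold = (0.45/0.112)^(1/0.55) ≈ 12.5364.
y_gold = 12.5364^0.45 ≈ 3.1202.

(a) k_gold ≈ 12.536; (b) y_gold ≈ 3.120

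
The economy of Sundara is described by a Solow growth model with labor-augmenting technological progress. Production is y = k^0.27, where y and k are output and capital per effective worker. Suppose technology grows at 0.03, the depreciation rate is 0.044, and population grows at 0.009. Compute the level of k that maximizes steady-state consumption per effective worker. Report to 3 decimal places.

k_gold ≈ 5.032

Capital per effective worker breaks even when investment replaces (n + g + δ)·k; here n + g + δ = 0.083.
At the golden rule the marginal product of capital equals n+g+δ: 0.27·k^(0.27−1) = 0.083. Solving, k_gold = (0.27/0.083)^(1/0.73) ≈ 5.0322.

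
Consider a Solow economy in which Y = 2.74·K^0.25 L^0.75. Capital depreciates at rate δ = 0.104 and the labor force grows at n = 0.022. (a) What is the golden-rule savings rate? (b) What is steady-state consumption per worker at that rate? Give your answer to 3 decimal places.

n + δ = 0.022 + 0.104 = 0.126.
For Cobb-Douglas, s_gold equals capital's share: s_gold = 0.25.
Maximizing c = f(k) − (n+δ)·k gives f'(k) = n+δ, i.e. 0.25·2.74·k^(0.25−1) = 0.126, so k_gold = (0.25·2.74/0.126)^(1/0.75) ≈ 9.5593.
y_gold = 2.74·9.5593^0.25 ≈ 4.8179; c_gold = (1−0.25)·y_gold ≈ 3.6134.

(a) s_gold = 0.250; (b) c_gold ≈ 3.613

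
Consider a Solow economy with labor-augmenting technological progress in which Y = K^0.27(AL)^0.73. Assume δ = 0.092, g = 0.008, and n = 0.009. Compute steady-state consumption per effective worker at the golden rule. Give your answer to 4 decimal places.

Capital per effective worker breaks even when investment replaces (n + g + δ)·k; here n + g + δ = 0.109.
At the golden rule the marginal product of capital equals n+g+δ: 0.27·k^(0.27−1) = 0.109. Solving, k_gold = (0.27/0.109)^(1/0.73) ≈ 3.4645.
y_gold = 3.4645^0.27 ≈ 1.3986.
c_gold = y_gold − (n+g+δ)·k_gold = 1.3986 − 0.109·3.4645 ≈ 1.0210.

c_gold ≈ 1.0210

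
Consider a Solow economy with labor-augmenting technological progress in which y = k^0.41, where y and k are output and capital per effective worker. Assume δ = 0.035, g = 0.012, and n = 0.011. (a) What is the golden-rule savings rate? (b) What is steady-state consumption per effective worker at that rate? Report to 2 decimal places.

Capital per effective worker breaks even when investment replaces (n + g + δ)·k; here n + g + δ = 0.058.
For Cobb-Douglas, s_gold equals capital's share: s_gold = 0.41.
At the golden rule the marginal product of capital equals n+g+δ: 0.41·k^(0.41−1) = 0.058. Solving, k_gold = (0.41/0.058)^(1/0.59) ≈ 27.5161.
y_gold = 27.5161^0.41 ≈ 3.8925; c_gold = (1−0.41)·y_gold ≈ 2.2966.

(a) s_gold = 0.41; (b) c_gold ≈ 2.30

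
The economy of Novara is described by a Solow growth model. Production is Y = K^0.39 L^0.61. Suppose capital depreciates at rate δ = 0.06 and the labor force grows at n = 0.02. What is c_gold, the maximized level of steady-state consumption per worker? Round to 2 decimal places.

c_gold ≈ 1.68

Capital per worker breaks even when investment replaces (n + δ)·k; here n + δ = 0.08.
At the golden rule the marginal product of capital equals n+δ: 0.39·k^(0.39−1) = 0.08. Solving, k_gold = (0.39/0.08)^(1/0.61) ≈ 13.4223.
y_gold = 13.4223^0.39 ≈ 2.7533.
c_gold = y_gold − (n+δ)·k_gold = 2.7533 − 0.08·13.4223 ≈ 1.6795.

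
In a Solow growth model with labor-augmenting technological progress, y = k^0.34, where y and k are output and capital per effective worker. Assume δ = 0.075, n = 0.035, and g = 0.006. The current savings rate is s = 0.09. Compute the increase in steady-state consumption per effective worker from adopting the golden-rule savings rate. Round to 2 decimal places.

Δc ≈ 0.35

Capital per effective worker breaks even when investment replaces (n + g + δ)·k; here n + g + δ = 0.116.
Current steady state (s = 0.09): k* = (0.09/0.116)^(1/0.66) ≈ 0.6808, y* = 0.6808^0.34 ≈ 0.8774, c* = (1−0.09)·0.8774 ≈ 0.7985.
Maximizing c = f(k) − (n+g+δ)·k gives f'(k) = n+g+δ, i.e. 0.34·k^(0.34−1) = 0.116, so k_gold = (0.34/0.116)^(1/0.66) ≈ 5.1004.
y_gold = 5.1004^0.34 ≈ 1.7401, c_gold = y_gold − 0.116·k_gold ≈ 1.1485.
Gain: Δc = 1.1485 − 0.7985 ≈ 0.3500.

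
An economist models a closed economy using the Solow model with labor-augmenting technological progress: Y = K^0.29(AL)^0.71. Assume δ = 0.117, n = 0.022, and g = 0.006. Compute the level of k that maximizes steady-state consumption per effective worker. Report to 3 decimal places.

The effective depreciation rate is n + g + δ = 0.022 + 0.006 + 0.117 = 0.145.
Maximizing c = f(k) − (n+g+δ)·k gives f'(k) = n+g+δ, i.e. 0.29·k^(0.29−1) = 0.145, so k_gold = (0.29/0.145)^(1/0.71) ≈ 2.6545.

k_gold ≈ 2.655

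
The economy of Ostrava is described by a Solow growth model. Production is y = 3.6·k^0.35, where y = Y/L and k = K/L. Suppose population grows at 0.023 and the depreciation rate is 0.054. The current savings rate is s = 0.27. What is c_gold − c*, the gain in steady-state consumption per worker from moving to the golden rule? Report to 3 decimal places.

Break-even investment rate: n + δ = 0.023 + 0.054 = 0.077.
Current steady state (s = 0.27): k* = (0.27·3.6/0.077)^(1/0.65) ≈ 49.4443, y* = 3.6·49.4443^0.35 ≈ 14.1008, c* = (1−0.27)·14.1008 ≈ 10.2936.
Golden rule sets MPK = n+δ: 0.35·3.6·k^(0.35−1) = 0.077, so k_gold = (0.35·3.6/0.077)^(1/0.65) ≈ 73.7068.
y_gold = 3.6·73.7068^0.35 ≈ 16.2155, c_gold = y_gold − 0.077·k_gold ≈ 10.5401.
Gain: Δc = 10.5401 − 10.2936 ≈ 0.2465.

Δc ≈ 0.246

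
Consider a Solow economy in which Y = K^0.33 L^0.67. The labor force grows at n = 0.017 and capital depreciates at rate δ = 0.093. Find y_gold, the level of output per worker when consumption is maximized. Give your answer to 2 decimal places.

y_gold ≈ 1.72

Capital per worker breaks even when investment replaces (n + δ)·k; here n + δ = 0.11.
At the golden rule the marginal product of capital equals n+δ: 0.33·k^(0.33−1) = 0.11. Solving, k_gold = (0.33/0.11)^(1/0.67) ≈ 5.1537.
Output: y_gold = k_gold^0.33 = 5.1537^0.33 ≈ 1.7179.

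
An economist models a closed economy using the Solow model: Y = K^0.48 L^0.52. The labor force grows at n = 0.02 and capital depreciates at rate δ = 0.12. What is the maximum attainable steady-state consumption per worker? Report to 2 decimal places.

c_gold ≈ 1.62

The effective depreciation rate is n + δ = 0.02 + 0.12 = 0.14.
Golden rule sets MPK = n+δ: 0.48·k^(0.48−1) = 0.14, so k_gold = (0.48/0.14)^(1/0.52) ≈ 10.6921.
y_gold = 10.6921^0.48 ≈ 3.1185.
c_gold = y_gold − (n+δ)·k_gold = 3.1185 − 0.14·10.6921 ≈ 1.6216.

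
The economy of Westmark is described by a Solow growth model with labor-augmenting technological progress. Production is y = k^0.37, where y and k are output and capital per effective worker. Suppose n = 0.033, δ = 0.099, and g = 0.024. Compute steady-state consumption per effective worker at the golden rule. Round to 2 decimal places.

c_gold ≈ 1.05

n + g + δ = 0.033 + 0.024 + 0.099 = 0.156.
Golden rule sets MPK = n+g+δ: 0.37·k^(0.37−1) = 0.156, so k_gold = (0.37/0.156)^(1/0.63) ≈ 3.9388.
y_gold = 3.9388^0.37 ≈ 1.6607.
c_gold = y_gold − (n+g+δ)·k_gold = 1.6607 − 0.156·3.9388 ≈ 1.0462.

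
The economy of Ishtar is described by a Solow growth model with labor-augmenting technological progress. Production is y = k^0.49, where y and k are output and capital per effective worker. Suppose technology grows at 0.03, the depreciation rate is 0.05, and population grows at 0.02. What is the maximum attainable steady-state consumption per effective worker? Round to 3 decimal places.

c_gold ≈ 2.348

Capital per effective worker breaks even when investment replaces (n + g + δ)·k; here n + g + δ = 0.1.
Setting f'(k) = n+g+δ gives 0.49·k^(0.49−1) = 0.1, hence k_gold = (0.49/0.1)^(1/0.51) ≈ 22.5593.
y_gold = 22.5593^0.49 ≈ 4.6039.
c_gold = y_gold − (n+g+δ)·k_gold = 4.6039 − 0.1·22.5593 ≈ 2.3480.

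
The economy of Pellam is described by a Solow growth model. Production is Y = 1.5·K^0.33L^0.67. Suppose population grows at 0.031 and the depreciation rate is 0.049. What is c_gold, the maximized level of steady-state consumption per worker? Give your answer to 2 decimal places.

c_gold ≈ 2.47

Capital per worker breaks even when investment replaces (n + δ)·k; here n + δ = 0.08.
Golden rule sets MPK = n+δ: 0.33·1.5·k^(0.33−1) = 0.08, so k_gold = (0.33·1.5/0.08)^(1/0.67) ≈ 15.1833.
y_gold = 1.5·15.1833^0.33 ≈ 3.6808.
c_gold = y_gold − (n+δ)·k_gold = 3.6808 − 0.08·15.1833 ≈ 2.4661.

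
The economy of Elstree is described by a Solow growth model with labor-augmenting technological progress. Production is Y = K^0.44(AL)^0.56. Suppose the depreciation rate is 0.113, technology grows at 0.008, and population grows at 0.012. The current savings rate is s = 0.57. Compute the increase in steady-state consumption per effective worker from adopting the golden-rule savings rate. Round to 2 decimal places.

Δc ≈ 0.08

n + g + δ = 0.012 + 0.008 + 0.113 = 0.133.
Current steady state (s = 0.57): k* = (0.57/0.133)^(1/0.56) ≈ 13.4466, y* = 13.4466^0.44 ≈ 3.1375, c* = (1−0.57)·3.1375 ≈ 1.3491.
Golden rule sets MPK = n+g+δ: 0.44·k^(0.44−1) = 0.133, so k_gold = (0.44/0.133)^(1/0.56) ≈ 8.4695.
y_gold = 8.4695^0.44 ≈ 2.5601, c_gold = y_gold − 0.133·k_gold ≈ 1.4337.
Gain: Δc = 1.4337 − 1.3491 ≈ 0.0845.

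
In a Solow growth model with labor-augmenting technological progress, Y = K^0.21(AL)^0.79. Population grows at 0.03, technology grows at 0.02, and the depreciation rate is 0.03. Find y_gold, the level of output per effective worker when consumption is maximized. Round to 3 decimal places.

Break-even investment rate: n + g + δ = 0.03 + 0.02 + 0.03 = 0.08.
At the golden rule the marginal product of capital equals n+g+δ: 0.21·k^(0.21−1) = 0.08. Solving, k_gold = (0.21/0.08)^(1/0.79) ≈ 3.3927.
Output: y_gold = k_gold^0.21 = 3.3927^0.21 ≈ 1.2925.

y_gold ≈ 1.292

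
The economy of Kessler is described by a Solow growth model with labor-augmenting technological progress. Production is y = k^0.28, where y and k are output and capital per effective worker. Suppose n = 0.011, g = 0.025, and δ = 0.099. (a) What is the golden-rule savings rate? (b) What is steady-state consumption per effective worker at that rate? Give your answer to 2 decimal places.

Capital per effective worker breaks even when investment replaces (n + g + δ)·k; here n + g + δ = 0.135.
For Cobb-Douglas, s_gold equals capital's share: s_gold = 0.28.
Golden rule sets MPK = n+g+δ: 0.28·k^(0.28−1) = 0.135, so k_gold = (0.28/0.135)^(1/0.72) ≈ 2.7544.
y_gold = 2.7544^0.28 ≈ 1.3280; c_gold = (1−0.28)·y_gold ≈ 0.9562.

(a) s_gold = 0.28; (b) c_gold ≈ 0.96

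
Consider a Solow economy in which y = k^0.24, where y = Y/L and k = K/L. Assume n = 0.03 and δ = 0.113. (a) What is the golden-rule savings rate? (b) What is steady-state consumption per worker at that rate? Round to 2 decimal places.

The effective depreciation rate is n + δ = 0.03 + 0.113 = 0.143.
For Cobb-Douglas, s_gold equals capital's share: s_gold = 0.24.
Maximizing c = f(k) − (n+δ)·k gives f'(k) = n+δ, i.e. 0.24·k^(0.24−1) = 0.143, so k_gold = (0.24/0.143)^(1/0.76) ≈ 1.9765.
y_gold = 1.9765^0.24 ≈ 1.1776; c_gold = (1−0.24)·y_gold ≈ 0.8950.

(a) s_gold = 0.24; (b) c_gold ≈ 0.90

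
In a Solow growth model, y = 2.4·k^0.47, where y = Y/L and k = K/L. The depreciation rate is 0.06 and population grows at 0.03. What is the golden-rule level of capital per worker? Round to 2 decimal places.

Capital per worker breaks even when investment replaces (n + δ)·k; here n + δ = 0.09.
At the golden rule the marginal product of capital equals n+δ: 0.47·2.4·k^(0.47−1) = 0.09. Solving, k_gold = (0.47·2.4/0.09)^(1/0.53) ≈ 117.9842.

k_gold ≈ 117.98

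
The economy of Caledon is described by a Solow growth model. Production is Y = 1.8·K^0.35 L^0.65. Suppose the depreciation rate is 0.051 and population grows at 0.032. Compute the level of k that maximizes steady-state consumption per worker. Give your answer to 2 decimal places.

k_gold ≈ 22.61

The effective depreciation rate is n + δ = 0.032 + 0.051 = 0.083.
At the golden rule the marginal product of capital equals n+δ: 0.35·1.8·k^(0.35−1) = 0.083. Solving, k_gold = (0.35·1.8/0.083)^(1/0.65) ≈ 22.6074.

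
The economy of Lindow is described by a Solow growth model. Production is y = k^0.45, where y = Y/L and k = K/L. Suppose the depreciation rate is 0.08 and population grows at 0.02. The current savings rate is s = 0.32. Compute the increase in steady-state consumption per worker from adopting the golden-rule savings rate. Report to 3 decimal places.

Δc ≈ 0.122

n + δ = 0.02 + 0.08 = 0.1.
Current steady state (s = 0.32): k* = (0.32/0.1)^(1/0.55) ≈ 8.2881, y* = 8.2881^0.45 ≈ 2.5900, c* = (1−0.32)·2.5900 ≈ 1.7612.
Golden rule sets MPK = n+δ: 0.45·k^(0.45−1) = 0.1, so k_gold = (0.45/0.1)^(1/0.55) ≈ 15.4049.
y_gold = 15.4049^0.45 ≈ 3.4233, c_gold = y_gold − 0.1·k_gold ≈ 1.8828.
Gain: Δc = 1.8828 − 1.7612 ≈ 0.1216.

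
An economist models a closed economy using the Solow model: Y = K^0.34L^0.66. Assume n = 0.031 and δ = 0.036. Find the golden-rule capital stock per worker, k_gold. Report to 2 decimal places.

k_gold ≈ 11.72

The effective depreciation rate is n + δ = 0.031 + 0.036 = 0.067.
Golden rule sets MPK = n+δ: 0.34·k^(0.34−1) = 0.067, so k_gold = (0.34/0.067)^(1/0.66) ≈ 11.7164.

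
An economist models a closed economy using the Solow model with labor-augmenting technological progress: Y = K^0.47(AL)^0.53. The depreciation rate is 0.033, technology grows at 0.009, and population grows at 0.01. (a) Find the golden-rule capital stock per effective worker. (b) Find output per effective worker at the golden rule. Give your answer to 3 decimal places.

(a) k_gold ≈ 63.673; (b) y_gold ≈ 7.045

n + g + δ = 0.01 + 0.009 + 0.033 = 0.052.
Maximizing c = f(k) − (n+g+δ)·k gives f'(k) = n+g+δ, i.e. 0.47·k^(0.47−1) = 0.052, so k_gold = (0.47/0.052)^(1/0.53) ≈ 63.6725.
y_gold = 63.6725^0.47 ≈ 7.0446.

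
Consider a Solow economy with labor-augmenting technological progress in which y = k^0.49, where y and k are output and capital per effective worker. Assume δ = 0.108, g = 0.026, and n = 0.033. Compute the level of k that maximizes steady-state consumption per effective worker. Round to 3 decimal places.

k_gold ≈ 8.253

Capital per effective worker breaks even when investment replaces (n + g + δ)·k; here n + g + δ = 0.167.
Setting f'(k) = n+g+δ gives 0.49·k^(0.49−1) = 0.167, hence k_gold = (0.49/0.167)^(1/0.51) ≈ 8.2533.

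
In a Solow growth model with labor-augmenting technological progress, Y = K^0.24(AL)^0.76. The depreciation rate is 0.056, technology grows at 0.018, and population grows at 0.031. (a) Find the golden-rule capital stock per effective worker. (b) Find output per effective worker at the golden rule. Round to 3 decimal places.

Capital per effective worker breaks even when investment replaces (n + g + δ)·k; here n + g + δ = 0.105.
Setting f'(k) = n+g+δ gives 0.24·k^(0.24−1) = 0.105, hence k_gold = (0.24/0.105)^(1/0.76) ≈ 2.9675.
y_gold = 2.9675^0.24 ≈ 1.2983.

(a) k_gold ≈ 2.968; (b) y_gold ≈ 1.298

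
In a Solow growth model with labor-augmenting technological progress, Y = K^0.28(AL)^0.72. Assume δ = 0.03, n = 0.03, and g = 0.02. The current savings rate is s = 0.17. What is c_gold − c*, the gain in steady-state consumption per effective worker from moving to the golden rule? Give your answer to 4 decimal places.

Δc ≈ 0.0592

The effective depreciation rate is n + g + δ = 0.03 + 0.02 + 0.03 = 0.08.
Current steady state (s = 0.17): k* = (0.17/0.08)^(1/0.72) ≈ 2.8488, y* = 2.8488^0.28 ≈ 1.3406, c* = (1−0.17)·1.3406 ≈ 1.1127.
Setting f'(k) = n+g+δ gives 0.28·k^(0.28−1) = 0.08, hence k_gold = (0.28/0.08)^(1/0.72) ≈ 5.6971.
y_gold = 5.6971^0.28 ≈ 1.6277, c_gold = y_gold − 0.08·k_gold ≈ 1.1720.
Gain: Δc = 1.1720 − 1.1127 ≈ 0.0592.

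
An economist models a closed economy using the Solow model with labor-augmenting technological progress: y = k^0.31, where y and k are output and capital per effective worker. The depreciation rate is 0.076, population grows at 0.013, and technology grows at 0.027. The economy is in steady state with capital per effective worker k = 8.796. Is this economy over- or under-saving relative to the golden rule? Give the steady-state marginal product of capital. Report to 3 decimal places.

Capital per effective worker breaks even when investment replaces (n + g + δ)·k; here n + g + δ = 0.116.
MPK = 0.31·k^(0.31−1) = 0.31·8.796^(-0.69) ≈ 0.0692.
MPK < 0.116, so the economy is dynamically inefficient (over-saving).

over-saving; MPK ≈ 0.069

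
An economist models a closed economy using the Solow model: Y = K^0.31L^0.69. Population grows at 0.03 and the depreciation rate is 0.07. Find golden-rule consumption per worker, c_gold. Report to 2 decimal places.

Break-even investment rate: n + δ = 0.03 + 0.07 = 0.1.
Golden rule sets MPK = n+δ: 0.31·k^(0.31−1) = 0.1, so k_gold = (0.31/0.1)^(1/0.69) ≈ 5.1537.
y_gold = 5.1537^0.31 ≈ 1.6625.
c_gold = y_gold − (n+δ)·k_gold = 1.6625 − 0.1·5.1537 ≈ 1.1471.

c_gold ≈ 1.15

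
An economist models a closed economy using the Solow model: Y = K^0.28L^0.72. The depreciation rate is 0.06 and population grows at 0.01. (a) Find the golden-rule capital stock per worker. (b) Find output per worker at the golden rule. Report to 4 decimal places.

n + δ = 0.01 + 0.06 = 0.07.
At the golden rule the marginal product of capital equals n+δ: 0.28·k^(0.28−1) = 0.07. Solving, k_gold = (0.28/0.07)^(1/0.72) ≈ 6.8580.
y_gold = 6.8580^0.28 ≈ 1.7145.

(a) k_gold ≈ 6.8580; (b) y_gold ≈ 1.7145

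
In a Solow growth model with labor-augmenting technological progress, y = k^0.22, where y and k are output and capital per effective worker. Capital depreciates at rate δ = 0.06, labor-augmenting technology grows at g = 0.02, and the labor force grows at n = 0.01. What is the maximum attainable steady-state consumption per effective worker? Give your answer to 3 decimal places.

n + g + δ = 0.01 + 0.02 + 0.06 = 0.09.
Golden rule sets MPK = n+g+δ: 0.22·k^(0.22−1) = 0.09, so k_gold = (0.22/0.09)^(1/0.78) ≈ 3.1453.
y_gold = 3.1453^0.22 ≈ 1.2867.
c_gold = y_gold − (n+g+δ)·k_gold = 1.2867 − 0.09·3.1453 ≈ 1.0036.

c_gold ≈ 1.004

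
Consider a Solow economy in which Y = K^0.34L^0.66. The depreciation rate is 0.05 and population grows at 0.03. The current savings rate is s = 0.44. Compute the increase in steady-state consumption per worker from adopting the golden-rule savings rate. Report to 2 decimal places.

Capital per worker breaks even when investment replaces (n + δ)·k; here n + δ = 0.08.
Current steady state (s = 0.44): k* = (0.44/0.08)^(1/0.66) ≈ 13.2361, y* = 13.2361^0.34 ≈ 2.4066, c* = (1−0.44)·2.4066 ≈ 1.3477.
At the golden rule the marginal product of capital equals n+δ: 0.34·k^(0.34−1) = 0.08. Solving, k_gold = (0.34/0.08)^(1/0.66) ≈ 8.9558.
y_gold = 8.9558^0.34 ≈ 2.1072, c_gold = y_gold − 0.08·k_gold ≈ 1.3908.
Gain: Δc = 1.3908 − 1.3477 ≈ 0.0431.

Δc ≈ 0.04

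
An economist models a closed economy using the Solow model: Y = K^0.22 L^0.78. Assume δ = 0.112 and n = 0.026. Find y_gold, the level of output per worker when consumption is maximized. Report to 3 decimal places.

y_gold ≈ 1.141

Capital per worker breaks even when investment replaces (n + δ)·k; here n + δ = 0.138.
Golden rule sets MPK = n+δ: 0.22·k^(0.22−1) = 0.138, so k_gold = (0.22/0.138)^(1/0.78) ≈ 1.8183.
Output: y_gold = k_gold^0.22 = 1.8183^0.22 ≈ 1.1406.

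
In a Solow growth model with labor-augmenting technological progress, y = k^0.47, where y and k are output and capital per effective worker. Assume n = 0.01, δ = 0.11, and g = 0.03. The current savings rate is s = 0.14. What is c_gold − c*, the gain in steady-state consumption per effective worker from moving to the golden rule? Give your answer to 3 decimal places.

Δc ≈ 0.650

Capital per effective worker breaks even when investment replaces (n + g + δ)·k; here n + g + δ = 0.15.
Current steady state (s = 0.14): k* = (0.14/0.15)^(1/0.53) ≈ 0.8779, y* = 0.8779^0.47 ≈ 0.9407, c* = (1−0.14)·0.9407 ≈ 0.8090.
At the golden rule the marginal product of capital equals n+g+δ: 0.47·k^(0.47−1) = 0.15. Solving, k_gold = (0.47/0.15)^(1/0.53) ≈ 8.6270.
y_gold = 8.6270^0.47 ≈ 2.7533, c_gold = y_gold − 0.15·k_gold ≈ 1.4593.
Gain: Δc = 1.4593 − 0.8090 ≈ 0.6503.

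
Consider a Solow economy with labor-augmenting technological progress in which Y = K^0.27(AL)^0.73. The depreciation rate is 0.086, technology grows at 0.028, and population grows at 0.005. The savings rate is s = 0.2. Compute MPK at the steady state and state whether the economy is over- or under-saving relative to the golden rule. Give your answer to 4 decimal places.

Break-even investment rate: n + g + δ = 0.005 + 0.028 + 0.086 = 0.119.
Steady-state k*: s·k^0.27 = 0.119·k gives k* = (0.2/0.119)^(1/0.73) ≈ 2.0365.
MPK = 0.27·2.0365^(-0.73) ≈ 0.1607.
MPK > n+g+δ = 0.119, so the economy is dynamically efficient (under-saving).

under-saving; MPK ≈ 0.1607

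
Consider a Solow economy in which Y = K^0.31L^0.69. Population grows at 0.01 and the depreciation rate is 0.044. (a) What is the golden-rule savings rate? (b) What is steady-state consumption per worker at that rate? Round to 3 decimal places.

Capital per worker breaks even when investment replaces (n + δ)·k; here n + δ = 0.054.
For Cobb-Douglas, s_gold equals capital's share: s_gold = 0.31.
Maximizing c = f(k) − (n+δ)·k gives f'(k) = n+δ, i.e. 0.31·k^(0.31−1) = 0.054, so k_gold = (0.31/0.054)^(1/0.69) ≈ 12.5879.
y_gold = 12.5879^0.31 ≈ 2.1927; c_gold = (1−0.31)·y_gold ≈ 1.5130.

(a) s_gold = 0.310; (b) c_gold ≈ 1.513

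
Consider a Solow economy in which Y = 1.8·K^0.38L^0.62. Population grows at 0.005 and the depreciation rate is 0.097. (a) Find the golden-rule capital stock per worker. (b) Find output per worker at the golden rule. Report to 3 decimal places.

n + δ = 0.005 + 0.097 = 0.102.
At the golden rule the marginal product of capital equals n+δ: 0.38·1.8·k^(0.38−1) = 0.102. Solving, k_gold = (0.38·1.8/0.102)^(1/0.62) ≈ 21.5275.
y_gold = 1.8·21.5275^0.38 ≈ 5.7784.

(a) k_gold ≈ 21.527; (b) y_gold ≈ 5.778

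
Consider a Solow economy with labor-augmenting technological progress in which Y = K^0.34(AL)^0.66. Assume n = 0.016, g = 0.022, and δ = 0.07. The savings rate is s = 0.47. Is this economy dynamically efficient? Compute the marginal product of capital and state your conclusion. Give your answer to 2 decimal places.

dynamically inefficient; MPK ≈ 0.08

The effective depreciation rate is n + g + δ = 0.016 + 0.022 + 0.07 = 0.108.
Steady-state k*: s·k^0.34 = 0.108·k gives k* = (0.47/0.108)^(1/0.66) ≈ 9.2830.
MPK = 0.34·9.2830^(-0.66) ≈ 0.0781.
MPK < n+g+δ = 0.108, so the economy is dynamically inefficient (over-saving).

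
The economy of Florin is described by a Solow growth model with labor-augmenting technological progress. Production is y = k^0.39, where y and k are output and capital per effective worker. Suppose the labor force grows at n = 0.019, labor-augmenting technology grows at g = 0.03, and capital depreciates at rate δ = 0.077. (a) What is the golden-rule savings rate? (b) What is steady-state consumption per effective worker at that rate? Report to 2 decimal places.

(a) s_gold = 0.39; (b) c_gold ≈ 1.26

The effective depreciation rate is n + g + δ = 0.019 + 0.03 + 0.077 = 0.126.
For Cobb-Douglas, s_gold equals capital's share: s_gold = 0.39.
Golden rule sets MPK = n+g+δ: 0.39·k^(0.39−1) = 0.126, so k_gold = (0.39/0.126)^(1/0.61) ≈ 6.3741.
y_gold = 6.3741^0.39 ≈ 2.0593; c_gold = (1−0.39)·y_gold ≈ 1.2562.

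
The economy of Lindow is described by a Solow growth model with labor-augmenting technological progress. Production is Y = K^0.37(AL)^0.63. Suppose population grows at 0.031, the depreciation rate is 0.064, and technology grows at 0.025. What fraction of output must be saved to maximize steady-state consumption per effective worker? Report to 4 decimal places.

s_gold = 0.3700

n + g + δ = 0.031 + 0.025 + 0.064 = 0.12.
At the golden rule MPK = n+g+δ, and in any Cobb-Douglas steady state s = (n+g+δ)·k/y = MPK·k/y = capital's share 0.37.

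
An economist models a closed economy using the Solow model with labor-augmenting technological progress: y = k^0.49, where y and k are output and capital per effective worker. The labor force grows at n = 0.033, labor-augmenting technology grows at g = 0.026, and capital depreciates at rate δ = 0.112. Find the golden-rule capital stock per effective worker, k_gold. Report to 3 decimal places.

k_gold ≈ 7.879

Break-even investment rate: n + g + δ = 0.033 + 0.026 + 0.112 = 0.171.
Golden rule sets MPK = n+g+δ: 0.49·k^(0.49−1) = 0.171, so k_gold = (0.49/0.171)^(1/0.51) ≈ 7.8790.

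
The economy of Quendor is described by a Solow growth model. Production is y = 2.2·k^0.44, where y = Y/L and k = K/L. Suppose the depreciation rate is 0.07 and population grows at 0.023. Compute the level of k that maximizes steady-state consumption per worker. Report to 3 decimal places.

Capital per worker breaks even when investment replaces (n + δ)·k; here n + δ = 0.093.
At the golden rule the marginal product of capital equals n+δ: 0.44·2.2·k^(0.44−1) = 0.093. Solving, k_gold = (0.44·2.2/0.093)^(1/0.56) ≈ 65.5801.

k_gold ≈ 65.580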